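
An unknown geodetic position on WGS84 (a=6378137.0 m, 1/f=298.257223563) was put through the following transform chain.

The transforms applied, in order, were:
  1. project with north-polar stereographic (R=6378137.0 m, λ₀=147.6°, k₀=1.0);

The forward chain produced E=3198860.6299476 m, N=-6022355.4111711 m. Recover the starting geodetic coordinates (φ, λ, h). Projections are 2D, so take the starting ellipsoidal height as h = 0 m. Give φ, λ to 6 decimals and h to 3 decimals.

φ=33.744212°, λ=175.575648°, h=0.000 m

start: E=3198860.6299, N=-6022355.4112 m
→ stereo⁻¹: φ=33.74421200°, λ=175.57564800°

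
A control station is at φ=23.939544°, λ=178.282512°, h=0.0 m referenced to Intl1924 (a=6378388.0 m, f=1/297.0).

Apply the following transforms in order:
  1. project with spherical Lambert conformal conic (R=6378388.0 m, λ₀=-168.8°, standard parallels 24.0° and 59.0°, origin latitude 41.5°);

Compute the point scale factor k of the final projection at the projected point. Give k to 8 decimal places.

1.00030869

start: φ=23.939544°, λ=178.282512°, h=0.000 m
→ into lcc (λ₀=-168.8°): φ=23.93954400°, λ−λ₀=-12.91748800°
scale k = 1.00030869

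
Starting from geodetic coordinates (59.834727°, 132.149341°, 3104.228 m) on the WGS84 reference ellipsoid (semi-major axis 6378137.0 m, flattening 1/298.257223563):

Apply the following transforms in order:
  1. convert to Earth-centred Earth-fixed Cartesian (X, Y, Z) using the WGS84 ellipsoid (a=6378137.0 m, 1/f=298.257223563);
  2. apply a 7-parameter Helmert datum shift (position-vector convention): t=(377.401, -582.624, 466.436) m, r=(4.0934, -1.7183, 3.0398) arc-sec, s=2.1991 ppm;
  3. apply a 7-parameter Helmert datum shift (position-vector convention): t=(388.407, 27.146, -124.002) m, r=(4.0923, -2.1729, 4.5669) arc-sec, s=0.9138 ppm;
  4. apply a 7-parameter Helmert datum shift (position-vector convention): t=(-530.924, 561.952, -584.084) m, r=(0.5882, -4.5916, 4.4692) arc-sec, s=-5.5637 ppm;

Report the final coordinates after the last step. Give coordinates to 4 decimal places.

X=-2157330.1961 m, Y=2382937.4843 m, Z=5493688.9392 m

start: φ=59.834727°, λ=132.149341°, h=3104.228 m
→ ECEF (a=6378137.000, f=1/298.257223563): X=-2157204.9107, Y=2383296.8305, Z=5493931.3945
→ Helmert 7p (PV): X=-2156913.1448, Y=2382578.6267, Z=5494439.2389
→ Helmert 7p (PV): X=-2156637.3427, Y=2382451.1838, Z=5494344.8061
→ Helmert 7p (PV): X=-2157330.1961, Y=2382937.4843, Z=5493688.9392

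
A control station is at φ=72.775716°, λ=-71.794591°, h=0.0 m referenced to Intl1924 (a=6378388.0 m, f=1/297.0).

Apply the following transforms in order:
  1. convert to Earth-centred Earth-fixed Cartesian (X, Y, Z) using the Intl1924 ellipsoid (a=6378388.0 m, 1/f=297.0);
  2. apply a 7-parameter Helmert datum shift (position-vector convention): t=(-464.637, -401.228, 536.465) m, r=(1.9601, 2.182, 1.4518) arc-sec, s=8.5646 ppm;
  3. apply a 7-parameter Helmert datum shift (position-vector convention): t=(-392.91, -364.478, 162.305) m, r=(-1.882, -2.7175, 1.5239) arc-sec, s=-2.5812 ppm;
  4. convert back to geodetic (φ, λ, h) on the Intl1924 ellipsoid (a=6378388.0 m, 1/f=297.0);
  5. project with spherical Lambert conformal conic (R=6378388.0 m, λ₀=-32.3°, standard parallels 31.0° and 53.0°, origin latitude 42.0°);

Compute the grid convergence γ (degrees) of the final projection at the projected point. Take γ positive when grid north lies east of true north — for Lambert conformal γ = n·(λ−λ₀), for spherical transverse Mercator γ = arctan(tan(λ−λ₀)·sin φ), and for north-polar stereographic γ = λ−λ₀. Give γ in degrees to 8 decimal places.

start: φ=72.775716°, λ=-71.794591°, h=0.000 m
→ ECEF (a=6378388.000, f=1/297.0): X=591901.4440, Y=-1799705.8344, Z=6070022.2967
→ Helmert 7p (PV): X=591518.7569, Y=-1800175.9930, Z=6070587.3850
→ Helmert 7p (PV): X=591057.6412, Y=-1800476.0651, Z=6070758.2388
→ geod (Bowring, a=6378388.000): φ=72.77366063°, λ=-71.82610210°, h=841.6220 m
→ into lcc (λ₀=-32.3°): φ=72.77366063°, λ−λ₀=-39.52610210°
convergence γ = -26.61429375°

-26.61429375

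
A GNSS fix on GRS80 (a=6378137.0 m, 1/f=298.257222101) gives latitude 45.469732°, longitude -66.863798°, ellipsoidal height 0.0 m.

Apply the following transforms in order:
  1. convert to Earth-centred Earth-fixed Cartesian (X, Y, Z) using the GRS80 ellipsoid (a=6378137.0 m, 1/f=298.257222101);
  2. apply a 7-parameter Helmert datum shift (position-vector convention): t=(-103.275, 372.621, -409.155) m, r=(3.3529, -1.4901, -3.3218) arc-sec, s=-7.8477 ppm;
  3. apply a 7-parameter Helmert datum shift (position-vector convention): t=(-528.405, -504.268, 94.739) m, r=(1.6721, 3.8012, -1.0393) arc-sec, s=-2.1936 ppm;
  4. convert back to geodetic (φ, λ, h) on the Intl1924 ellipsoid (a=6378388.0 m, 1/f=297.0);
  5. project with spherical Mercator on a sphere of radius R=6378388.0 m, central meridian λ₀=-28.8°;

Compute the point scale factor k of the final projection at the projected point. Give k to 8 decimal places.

1.42590426

start: φ=45.469732°, λ=-66.863798°, h=0.000 m
→ ECEF (a=6378137.000, f=1/298.257222101): X=1760480.2914, Y=-4120172.5648, Z=4524110.6969
→ Helmert 7p (PV): X=1760264.1649, Y=-4119869.5017, Z=4523611.7818
→ Helmert 7p (PV): X=1759794.5042, Y=-4120410.2726, Z=4523630.7605
→ geod (Bowring, a=6378388.000): φ=45.46785148°, λ=-66.87305683°, h=-582.4095 m
→ into merc (λ₀=-28.8°): φ=45.46785148°, λ−λ₀=-38.07305683°
scale k = 1.42590426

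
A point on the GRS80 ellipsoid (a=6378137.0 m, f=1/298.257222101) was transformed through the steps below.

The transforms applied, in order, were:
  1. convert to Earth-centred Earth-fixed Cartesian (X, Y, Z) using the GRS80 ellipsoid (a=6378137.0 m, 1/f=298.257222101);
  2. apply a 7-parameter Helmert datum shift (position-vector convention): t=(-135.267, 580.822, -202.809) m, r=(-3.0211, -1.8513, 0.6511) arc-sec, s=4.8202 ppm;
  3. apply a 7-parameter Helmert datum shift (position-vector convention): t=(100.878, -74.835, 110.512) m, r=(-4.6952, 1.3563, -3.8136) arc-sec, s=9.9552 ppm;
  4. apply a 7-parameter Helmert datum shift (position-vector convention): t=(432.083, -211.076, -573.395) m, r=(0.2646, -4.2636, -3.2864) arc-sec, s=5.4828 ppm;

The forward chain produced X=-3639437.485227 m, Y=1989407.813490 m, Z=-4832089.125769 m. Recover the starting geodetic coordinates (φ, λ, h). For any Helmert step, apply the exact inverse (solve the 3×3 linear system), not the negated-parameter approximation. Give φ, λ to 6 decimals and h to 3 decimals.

φ=-49.541062°, λ=151.344501°, h=1771.859 m

start: X=-3639437.4852, Y=1989407.8135, Z=-4832089.1258 m
→ Helmert⁻¹: X=-3639981.1788, Y=1989543.7875, Z=-4831416.5526
→ Helmert⁻¹: X=-3640050.8362, Y=1989641.4936, Z=-4831457.6114
→ Helmert⁻¹: X=-3639935.1067, Y=1989133.3346, Z=-4831169.7109
→ geod (Bowring, a=6378137.000): φ=-49.54106200°, λ=151.34450100°, h=1771.8590 m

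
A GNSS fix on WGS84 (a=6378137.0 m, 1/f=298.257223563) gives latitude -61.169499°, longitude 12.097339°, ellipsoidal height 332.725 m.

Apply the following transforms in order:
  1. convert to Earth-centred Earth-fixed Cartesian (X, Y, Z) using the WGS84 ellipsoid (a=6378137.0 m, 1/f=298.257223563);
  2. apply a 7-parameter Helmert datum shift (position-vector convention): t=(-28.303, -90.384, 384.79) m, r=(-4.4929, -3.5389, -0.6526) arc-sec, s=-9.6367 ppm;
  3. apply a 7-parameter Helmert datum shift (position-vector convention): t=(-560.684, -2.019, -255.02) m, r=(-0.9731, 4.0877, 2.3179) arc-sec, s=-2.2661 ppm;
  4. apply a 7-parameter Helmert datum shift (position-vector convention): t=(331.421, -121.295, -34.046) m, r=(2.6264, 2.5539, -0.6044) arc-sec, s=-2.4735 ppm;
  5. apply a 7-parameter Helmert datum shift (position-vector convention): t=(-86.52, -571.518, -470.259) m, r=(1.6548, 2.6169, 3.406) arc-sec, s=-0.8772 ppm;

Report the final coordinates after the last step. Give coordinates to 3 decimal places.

X=3014718.348 m, Y=645511.100 m, Z=-5565143.389 m

start: φ=-61.169499°, λ=12.097339°, h=332.725 m
→ ECEF (a=6378137.000, f=1/298.257223563): X=3015276.7095, Y=646272.8417, Z=-5564766.4181
→ Helmert 7p (PV): X=3015316.8680, Y=646045.4782, Z=-5564290.3464
→ Helmert 7p (PV): X=3014631.8198, Y=646049.6290, Z=-5564595.5616
→ Helmert 7p (PV): X=3014888.7784, Y=645988.7571, Z=-5564644.9434
→ Helmert 7p (PV): X=3014718.3476, Y=645511.1000, Z=-5565143.3886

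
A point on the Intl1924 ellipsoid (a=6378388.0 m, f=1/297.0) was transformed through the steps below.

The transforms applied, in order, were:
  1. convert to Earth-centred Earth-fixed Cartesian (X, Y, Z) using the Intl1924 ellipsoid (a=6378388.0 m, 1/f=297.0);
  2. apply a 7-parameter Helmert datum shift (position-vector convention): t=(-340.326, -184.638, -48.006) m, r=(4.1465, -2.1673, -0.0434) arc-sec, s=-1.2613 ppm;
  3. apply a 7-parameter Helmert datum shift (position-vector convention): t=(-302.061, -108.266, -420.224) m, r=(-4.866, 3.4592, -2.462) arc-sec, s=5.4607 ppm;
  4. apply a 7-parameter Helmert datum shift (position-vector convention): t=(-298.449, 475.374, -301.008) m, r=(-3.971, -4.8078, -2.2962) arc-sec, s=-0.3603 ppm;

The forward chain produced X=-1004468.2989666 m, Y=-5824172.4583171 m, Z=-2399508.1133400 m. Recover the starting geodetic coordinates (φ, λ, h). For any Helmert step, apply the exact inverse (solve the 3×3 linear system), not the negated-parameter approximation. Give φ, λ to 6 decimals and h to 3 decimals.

start: X=-1004468.2990, Y=-5824172.4583, Z=-2399508.1133 m
→ Helmert⁻¹: X=-1004161.2954, Y=-5824614.9184, Z=-2399296.6991
→ Helmert⁻¹: X=-1003743.9984, Y=-5824430.2322, Z=-2399017.6134
→ Helmert⁻¹: X=-1003428.9181, Y=-5824301.3750, Z=-2398845.0051
→ geod (Bowring, a=6378388.000): φ=-22.22661600°, λ=-99.77513700°, h=3049.2890 m

φ=-22.226616°, λ=-99.775137°, h=3049.289 m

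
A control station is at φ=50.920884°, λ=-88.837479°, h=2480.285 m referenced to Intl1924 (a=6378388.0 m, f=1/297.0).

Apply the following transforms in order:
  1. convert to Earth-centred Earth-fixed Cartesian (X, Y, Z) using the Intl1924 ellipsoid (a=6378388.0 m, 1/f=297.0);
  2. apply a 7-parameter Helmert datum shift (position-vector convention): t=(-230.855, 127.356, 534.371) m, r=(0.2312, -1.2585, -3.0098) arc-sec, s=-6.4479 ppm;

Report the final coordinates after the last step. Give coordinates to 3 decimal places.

X=81454.745 m, Y=-4029647.190 m, Z=4930520.664 m

start: φ=50.920884°, λ=-88.837479°, h=2480.285 m
→ ECEF (a=6378388.000, f=1/297.0): X=81775.0093, Y=-4029793.8105, Z=4930022.0992
→ Helmert 7p (PV): X=81454.7452, Y=-4029647.1900, Z=4930520.6639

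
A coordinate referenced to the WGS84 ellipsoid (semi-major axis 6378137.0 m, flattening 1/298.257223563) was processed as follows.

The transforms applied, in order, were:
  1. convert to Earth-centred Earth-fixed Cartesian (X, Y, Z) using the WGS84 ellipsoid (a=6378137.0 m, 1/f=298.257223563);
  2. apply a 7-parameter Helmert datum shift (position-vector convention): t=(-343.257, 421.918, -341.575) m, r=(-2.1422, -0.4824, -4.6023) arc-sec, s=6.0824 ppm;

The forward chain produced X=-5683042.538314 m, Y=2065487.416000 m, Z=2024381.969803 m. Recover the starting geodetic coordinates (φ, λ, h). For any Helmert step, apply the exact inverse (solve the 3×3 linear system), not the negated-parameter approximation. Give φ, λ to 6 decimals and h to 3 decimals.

φ=18.630703°, λ=160.030550°, h=280.159 m

start: X=-5683042.5383, Y=2065487.4160, Z=2024381.9698 m
→ Helmert⁻¹: X=-5682706.0551, Y=2064905.1133, Z=2024745.9655
→ geod (Bowring, a=6378137.000): φ=18.63070300°, λ=160.03055000°, h=280.1590 m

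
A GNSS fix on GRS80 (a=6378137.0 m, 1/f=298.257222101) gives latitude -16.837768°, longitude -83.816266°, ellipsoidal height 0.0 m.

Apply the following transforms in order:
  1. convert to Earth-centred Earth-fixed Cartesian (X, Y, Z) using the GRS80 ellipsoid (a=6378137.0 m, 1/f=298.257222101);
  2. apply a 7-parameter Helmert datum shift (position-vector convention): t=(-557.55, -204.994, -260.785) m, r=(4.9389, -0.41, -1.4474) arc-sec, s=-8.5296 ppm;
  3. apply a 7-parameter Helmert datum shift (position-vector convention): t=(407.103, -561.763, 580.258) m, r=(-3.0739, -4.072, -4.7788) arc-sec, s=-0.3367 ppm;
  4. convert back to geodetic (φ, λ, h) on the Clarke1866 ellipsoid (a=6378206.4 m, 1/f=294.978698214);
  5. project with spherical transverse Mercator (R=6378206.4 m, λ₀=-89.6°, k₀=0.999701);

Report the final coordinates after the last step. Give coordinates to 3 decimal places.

E=616568.582 m, N=-1882510.779 m

start: φ=-16.837768°, λ=-83.816266°, h=0.000 m
→ ECEF (a=6378137.000, f=1/298.257222101): X=657765.2652, Y=-6070883.9418, Z=-1835656.5495
→ Helmert 7p (PV): X=657163.1533, Y=-6070997.8158, Z=-1836045.7325
→ Helmert 7p (PV): X=657465.6270, Y=-6071600.1220, Z=-1835361.4087
→ geod (Bowring, a=6378206.400): φ=-16.83462502°, λ=-83.81978456°, h=515.6255 m
→ tm (R=6378206.4, λ₀=-89.6°): E=616568.5817, N=-1882510.7789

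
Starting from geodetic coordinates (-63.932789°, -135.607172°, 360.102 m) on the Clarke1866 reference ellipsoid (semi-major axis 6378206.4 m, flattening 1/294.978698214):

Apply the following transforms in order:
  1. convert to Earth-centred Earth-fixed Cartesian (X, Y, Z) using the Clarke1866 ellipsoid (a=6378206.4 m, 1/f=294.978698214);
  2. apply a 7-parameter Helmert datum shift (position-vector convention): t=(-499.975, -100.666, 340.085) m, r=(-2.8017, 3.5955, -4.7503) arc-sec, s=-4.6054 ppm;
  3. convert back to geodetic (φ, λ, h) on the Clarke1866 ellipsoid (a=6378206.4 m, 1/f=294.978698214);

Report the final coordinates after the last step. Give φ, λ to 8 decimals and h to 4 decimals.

φ=-63.92675002°, λ=-135.61444355°, h=212.9212 m

start: φ=-63.932789°, λ=-135.607172°, h=360.102 m
→ ECEF (a=6378206.400, f=1/294.978698214): X=-2008334.5095, Y=-1966214.0435, Z=-5706557.2782
→ Helmert 7p (PV): X=-2008969.9904, Y=-1966336.9143, Z=-5706129.1971
→ geod (Bowring, a=6378206.400): φ=-63.92675002°, λ=-135.61444355°, h=212.9212 m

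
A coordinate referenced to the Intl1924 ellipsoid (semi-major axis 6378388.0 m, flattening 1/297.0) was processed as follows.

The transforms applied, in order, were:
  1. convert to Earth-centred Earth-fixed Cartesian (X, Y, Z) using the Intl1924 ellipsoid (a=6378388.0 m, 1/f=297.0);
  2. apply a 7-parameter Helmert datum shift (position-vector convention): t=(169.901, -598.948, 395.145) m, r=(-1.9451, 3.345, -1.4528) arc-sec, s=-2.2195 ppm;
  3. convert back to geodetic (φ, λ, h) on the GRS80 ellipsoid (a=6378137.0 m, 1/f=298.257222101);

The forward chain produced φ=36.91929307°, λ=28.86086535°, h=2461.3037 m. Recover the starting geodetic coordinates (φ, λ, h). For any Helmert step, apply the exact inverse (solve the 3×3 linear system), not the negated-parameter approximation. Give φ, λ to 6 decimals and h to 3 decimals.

φ=36.917554°, λ=28.868055°, h=2132.579 m

start: φ=36.919293°, λ=28.860865°, h=2461.304 m
→ ECEF (a=6378137.000, f=1/298.257222101): X=4472985.1770, Y=2465235.7777, Z=3811714.7836
→ Helmert⁻¹: X=4472746.0257, Y=2465835.7597, Z=3811423.8855
→ geod (Bowring, a=6378388.000): φ=36.91755400°, λ=28.86805500°, h=2132.5790 m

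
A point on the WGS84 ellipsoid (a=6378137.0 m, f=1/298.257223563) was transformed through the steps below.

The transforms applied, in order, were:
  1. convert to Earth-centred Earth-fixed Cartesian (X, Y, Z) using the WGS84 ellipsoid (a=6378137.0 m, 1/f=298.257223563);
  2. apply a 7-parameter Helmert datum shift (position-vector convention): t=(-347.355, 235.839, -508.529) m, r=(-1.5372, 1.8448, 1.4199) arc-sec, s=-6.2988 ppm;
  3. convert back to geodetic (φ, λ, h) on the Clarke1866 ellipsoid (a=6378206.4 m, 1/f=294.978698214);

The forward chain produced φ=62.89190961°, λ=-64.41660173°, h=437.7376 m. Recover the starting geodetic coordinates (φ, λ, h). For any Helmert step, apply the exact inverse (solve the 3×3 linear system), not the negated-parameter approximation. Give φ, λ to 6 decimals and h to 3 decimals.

φ=62.889193°, λ=-64.414094°, h=976.733 m

start: φ=62.891910°, λ=-64.416602°, h=437.738 m
→ ECEF (a=6378206.400, f=1/294.978698214): X=1258502.9933, Y=-2628652.7489, Z=5654694.0162
→ Helmert⁻¹: X=1258789.6007, Y=-2628955.9581, Z=5655229.8324
→ geod (Bowring, a=6378137.000): φ=62.88919300°, λ=-64.41409400°, h=976.7330 m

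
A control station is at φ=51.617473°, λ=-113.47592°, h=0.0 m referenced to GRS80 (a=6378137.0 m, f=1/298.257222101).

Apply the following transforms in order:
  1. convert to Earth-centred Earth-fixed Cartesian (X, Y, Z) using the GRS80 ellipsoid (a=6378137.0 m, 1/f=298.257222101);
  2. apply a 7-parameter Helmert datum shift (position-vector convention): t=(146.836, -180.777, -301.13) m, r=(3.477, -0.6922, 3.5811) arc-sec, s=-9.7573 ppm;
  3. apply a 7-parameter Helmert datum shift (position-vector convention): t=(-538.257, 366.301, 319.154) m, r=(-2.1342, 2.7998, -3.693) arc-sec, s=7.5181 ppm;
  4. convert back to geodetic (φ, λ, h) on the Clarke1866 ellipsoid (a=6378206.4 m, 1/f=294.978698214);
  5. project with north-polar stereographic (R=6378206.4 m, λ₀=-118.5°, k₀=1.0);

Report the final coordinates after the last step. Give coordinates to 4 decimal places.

E=388394.3807 m, N=-4422779.5206 m

start: φ=51.617473°, λ=-113.475920°, h=0.000 m
→ ECEF (a=6378137.000, f=1/298.257222101): X=-1580870.7824, Y=-3639936.5307, Z=4976488.1840
→ Helmert 7p (PV): X=-1580662.0270, Y=-3640193.1257, Z=4976071.8341
→ Helmert 7p (PV): X=-1581209.7979, Y=-3639774.4041, Z=4976487.5194
→ geod (Bowring, a=6378206.400): φ=51.61964851°, λ=-113.48134205°, h=67.6170 m
→ stereo (R=6378206.4, λ₀=-118.5°): E=388394.3807, N=-4422779.5206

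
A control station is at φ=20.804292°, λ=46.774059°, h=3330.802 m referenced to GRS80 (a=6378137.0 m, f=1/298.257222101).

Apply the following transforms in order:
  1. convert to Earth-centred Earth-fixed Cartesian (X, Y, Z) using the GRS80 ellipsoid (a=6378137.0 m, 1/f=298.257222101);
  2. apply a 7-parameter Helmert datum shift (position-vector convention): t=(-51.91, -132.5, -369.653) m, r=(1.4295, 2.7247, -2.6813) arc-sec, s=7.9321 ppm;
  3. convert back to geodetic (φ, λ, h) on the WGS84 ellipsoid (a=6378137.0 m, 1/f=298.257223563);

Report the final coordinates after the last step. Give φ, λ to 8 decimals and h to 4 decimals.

start: φ=20.804292°, λ=46.774059°, h=3330.802 m
→ ECEF (a=6378137.000, f=1/298.257222101): X=4087284.3354, Y=4348568.5941, Z=2252336.0378
→ Helmert 7p (PV): X=4087351.1280, Y=4348401.8454, Z=2251960.3959
→ geod (Bowring, a=6378137.000): φ=20.80136480°, λ=46.77249531°, h=3126.5742 m

φ=20.80136480°, λ=46.77249531°, h=3126.5742 m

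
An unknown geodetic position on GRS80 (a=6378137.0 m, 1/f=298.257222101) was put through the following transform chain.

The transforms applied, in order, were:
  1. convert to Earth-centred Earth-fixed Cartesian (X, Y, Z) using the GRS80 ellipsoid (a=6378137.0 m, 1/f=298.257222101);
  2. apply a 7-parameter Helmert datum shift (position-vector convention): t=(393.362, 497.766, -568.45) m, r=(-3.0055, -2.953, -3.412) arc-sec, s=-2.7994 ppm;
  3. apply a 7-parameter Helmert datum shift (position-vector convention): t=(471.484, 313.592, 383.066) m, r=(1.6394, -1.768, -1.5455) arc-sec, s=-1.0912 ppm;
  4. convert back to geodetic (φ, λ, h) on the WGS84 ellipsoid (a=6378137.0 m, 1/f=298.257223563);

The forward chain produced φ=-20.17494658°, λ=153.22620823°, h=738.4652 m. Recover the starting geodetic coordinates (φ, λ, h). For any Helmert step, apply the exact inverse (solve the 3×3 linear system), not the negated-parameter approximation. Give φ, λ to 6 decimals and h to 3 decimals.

start: φ=-20.174947°, λ=153.226208°, h=738.465 m
→ ECEF (a=6378137.000, f=1/298.257223563): X=-5347714.6667, Y=2698255.4488, Z=-2186140.8572
→ Helmert⁻¹: X=-5348230.9430, Y=2697887.3492, Z=-2186501.9096
→ Helmert⁻¹: X=-5348715.1904, Y=2697340.5065, Z=-2185823.7006
→ geod (Bowring, a=6378137.000): φ=-20.17075900°, λ=153.23833200°, h=1080.8120 m

φ=-20.170759°, λ=153.238332°, h=1080.812 m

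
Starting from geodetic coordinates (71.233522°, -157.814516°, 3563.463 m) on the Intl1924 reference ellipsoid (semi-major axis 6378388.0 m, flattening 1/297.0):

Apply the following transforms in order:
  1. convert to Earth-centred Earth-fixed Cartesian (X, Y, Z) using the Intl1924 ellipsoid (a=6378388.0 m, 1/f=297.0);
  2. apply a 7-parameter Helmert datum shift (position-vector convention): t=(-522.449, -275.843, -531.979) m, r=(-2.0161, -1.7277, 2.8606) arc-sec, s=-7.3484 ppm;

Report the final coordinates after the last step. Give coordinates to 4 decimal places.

X=-1907446.6274 m, Y=-777865.0984 m, Z=6019645.9523 m

start: φ=71.233522°, λ=-157.814516°, h=3563.463 m
→ ECEF (a=6378388.000, f=1/297.0): X=-1906898.5497, Y=-777627.3673, Z=6020230.5419
→ Helmert 7p (PV): X=-1907446.6274, Y=-777865.0984, Z=6019645.9523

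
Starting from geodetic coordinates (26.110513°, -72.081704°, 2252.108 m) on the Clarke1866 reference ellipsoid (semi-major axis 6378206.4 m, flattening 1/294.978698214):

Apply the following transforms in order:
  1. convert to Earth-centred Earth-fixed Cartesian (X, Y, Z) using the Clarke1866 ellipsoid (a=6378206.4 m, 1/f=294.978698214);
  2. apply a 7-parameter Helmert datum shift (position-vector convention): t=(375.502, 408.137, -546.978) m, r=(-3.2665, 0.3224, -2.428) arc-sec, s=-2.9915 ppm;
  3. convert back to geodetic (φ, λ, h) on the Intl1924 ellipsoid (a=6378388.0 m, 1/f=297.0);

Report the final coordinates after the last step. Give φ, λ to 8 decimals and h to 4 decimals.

φ=26.10696107°, λ=-72.07737519°, h=1537.7028 m

start: φ=26.110513°, λ=-72.081704°, h=2252.108 m
→ ECEF (a=6378206.400, f=1/294.978698214): X=1763839.1870, Y=-5454994.9060, Z=2790894.2207
→ Helmert 7p (PV): X=1764149.5627, Y=-5454547.0153, Z=2790422.5242
→ geod (Bowring, a=6378388.000): φ=26.10696107°, λ=-72.07737519°, h=1537.7028 m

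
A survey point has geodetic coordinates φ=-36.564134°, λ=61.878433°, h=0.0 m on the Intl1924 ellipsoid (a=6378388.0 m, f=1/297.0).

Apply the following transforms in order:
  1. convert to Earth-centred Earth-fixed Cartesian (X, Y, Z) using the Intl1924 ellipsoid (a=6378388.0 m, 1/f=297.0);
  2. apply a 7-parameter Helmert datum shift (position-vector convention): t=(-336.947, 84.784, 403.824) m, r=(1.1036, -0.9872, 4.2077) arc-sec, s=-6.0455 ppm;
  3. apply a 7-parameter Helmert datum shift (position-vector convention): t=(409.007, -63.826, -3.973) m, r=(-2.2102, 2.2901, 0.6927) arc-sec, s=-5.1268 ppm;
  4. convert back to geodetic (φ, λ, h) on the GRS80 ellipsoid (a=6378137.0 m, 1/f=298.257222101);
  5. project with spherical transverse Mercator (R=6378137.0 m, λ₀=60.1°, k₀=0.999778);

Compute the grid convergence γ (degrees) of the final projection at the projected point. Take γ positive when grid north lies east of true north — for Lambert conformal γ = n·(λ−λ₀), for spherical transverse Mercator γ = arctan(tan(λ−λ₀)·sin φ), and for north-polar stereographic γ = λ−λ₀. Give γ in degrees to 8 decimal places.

start: φ=-36.564134°, λ=61.878433°, h=0.000 m
→ ECEF (a=6378388.000, f=1/297.0): X=2417609.1386, Y=4523680.5172, Z=-3778713.2223
→ Helmert 7p (PV): X=2417183.3808, Y=4523807.4885, Z=-3778250.7800
→ Helmert 7p (PV): X=2417522.8545, Y=4523688.1024, Z=-3778310.6937
→ geod (Bowring, a=6378137.000): φ=-36.56061575°, λ=61.87932300°, h=-48.4300 m
→ into tm (λ₀=60.1°): φ=-36.56061575°, λ−λ₀=1.77932300°
convergence γ = -1.06011434°

-1.06011434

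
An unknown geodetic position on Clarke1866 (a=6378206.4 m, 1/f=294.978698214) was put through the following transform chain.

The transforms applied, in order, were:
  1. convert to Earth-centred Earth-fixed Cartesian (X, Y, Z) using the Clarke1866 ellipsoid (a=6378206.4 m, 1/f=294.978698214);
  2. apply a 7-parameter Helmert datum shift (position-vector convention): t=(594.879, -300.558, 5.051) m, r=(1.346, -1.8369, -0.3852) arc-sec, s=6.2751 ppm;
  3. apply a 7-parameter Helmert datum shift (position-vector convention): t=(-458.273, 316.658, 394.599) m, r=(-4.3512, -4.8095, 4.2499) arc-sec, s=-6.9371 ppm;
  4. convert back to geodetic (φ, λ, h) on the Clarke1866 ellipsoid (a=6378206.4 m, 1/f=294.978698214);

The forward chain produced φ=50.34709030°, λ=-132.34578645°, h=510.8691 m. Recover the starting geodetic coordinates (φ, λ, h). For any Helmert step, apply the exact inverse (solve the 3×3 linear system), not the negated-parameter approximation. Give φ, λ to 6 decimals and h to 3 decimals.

start: φ=50.347090°, λ=-132.345786°, h=510.869 m
→ ECEF (a=6378206.400, f=1/294.978698214): X=-2747408.7770, Y=-3014519.8702, Z=4887704.8999
→ Helmert⁻¹: X=-2746917.7206, Y=-3014903.9444, Z=4887344.6550
→ Helmert⁻¹: X=-2747446.2046, Y=-3014557.7076, Z=4887353.0749
→ geod (Bowring, a=6378206.400): φ=50.34470400°, λ=-132.34581700°, h=273.9300 m

φ=50.344704°, λ=-132.345817°, h=273.930 m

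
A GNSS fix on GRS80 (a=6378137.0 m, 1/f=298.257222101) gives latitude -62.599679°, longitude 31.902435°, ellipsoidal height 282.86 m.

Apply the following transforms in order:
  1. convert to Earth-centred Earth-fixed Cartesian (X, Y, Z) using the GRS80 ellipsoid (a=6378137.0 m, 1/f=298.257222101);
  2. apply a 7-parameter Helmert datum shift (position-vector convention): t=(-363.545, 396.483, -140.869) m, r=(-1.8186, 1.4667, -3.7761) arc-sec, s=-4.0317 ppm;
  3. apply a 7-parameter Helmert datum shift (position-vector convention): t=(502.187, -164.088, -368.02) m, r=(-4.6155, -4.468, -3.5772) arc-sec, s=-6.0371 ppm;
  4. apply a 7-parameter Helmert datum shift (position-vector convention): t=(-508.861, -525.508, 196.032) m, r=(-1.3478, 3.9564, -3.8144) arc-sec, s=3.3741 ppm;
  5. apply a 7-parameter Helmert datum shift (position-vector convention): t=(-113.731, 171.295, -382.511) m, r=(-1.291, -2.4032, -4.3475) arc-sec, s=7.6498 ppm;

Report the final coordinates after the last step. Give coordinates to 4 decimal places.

X=2498263.3387 m, Y=1554825.2301 m, Z=-5640585.5062 m

start: φ=-62.599679°, λ=31.902435°, h=282.860 m
→ ECEF (a=6378137.000, f=1/298.257222101): X=2498588.3227, Y=1555381.5894, Z=-5639833.8546
→ Helmert 7p (PV): X=2498203.0751, Y=1555676.3347, Z=-5639983.4657
→ Helmert 7p (PV): X=2498839.3294, Y=1555333.3267, Z=-5640298.1326
→ Helmert 7p (PV): X=2498259.4743, Y=1554730.0004, Z=-5640179.2255
→ Helmert 7p (PV): X=2498263.3387, Y=1554825.2301, Z=-5640585.5062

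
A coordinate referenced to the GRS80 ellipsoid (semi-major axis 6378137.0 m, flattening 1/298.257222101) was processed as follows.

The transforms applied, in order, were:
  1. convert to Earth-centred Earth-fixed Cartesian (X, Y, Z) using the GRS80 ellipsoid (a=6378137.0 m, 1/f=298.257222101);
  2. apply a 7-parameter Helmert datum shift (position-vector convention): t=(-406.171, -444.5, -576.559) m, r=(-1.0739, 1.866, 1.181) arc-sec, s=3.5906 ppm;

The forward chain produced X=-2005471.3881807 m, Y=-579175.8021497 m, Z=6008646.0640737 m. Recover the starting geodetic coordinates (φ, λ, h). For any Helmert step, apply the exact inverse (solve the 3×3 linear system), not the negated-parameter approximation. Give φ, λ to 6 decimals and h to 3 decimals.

φ=70.966965°, λ=-163.899944°, h=2220.522 m

start: X=-2005471.3882, Y=-579175.8021, Z=6008646.0641 m
→ Helmert⁻¹: X=-2005115.6943, Y=-578749.0299, Z=6009179.8937
→ geod (Bowring, a=6378137.000): φ=70.96696500°, λ=-163.89994400°, h=2220.5220 m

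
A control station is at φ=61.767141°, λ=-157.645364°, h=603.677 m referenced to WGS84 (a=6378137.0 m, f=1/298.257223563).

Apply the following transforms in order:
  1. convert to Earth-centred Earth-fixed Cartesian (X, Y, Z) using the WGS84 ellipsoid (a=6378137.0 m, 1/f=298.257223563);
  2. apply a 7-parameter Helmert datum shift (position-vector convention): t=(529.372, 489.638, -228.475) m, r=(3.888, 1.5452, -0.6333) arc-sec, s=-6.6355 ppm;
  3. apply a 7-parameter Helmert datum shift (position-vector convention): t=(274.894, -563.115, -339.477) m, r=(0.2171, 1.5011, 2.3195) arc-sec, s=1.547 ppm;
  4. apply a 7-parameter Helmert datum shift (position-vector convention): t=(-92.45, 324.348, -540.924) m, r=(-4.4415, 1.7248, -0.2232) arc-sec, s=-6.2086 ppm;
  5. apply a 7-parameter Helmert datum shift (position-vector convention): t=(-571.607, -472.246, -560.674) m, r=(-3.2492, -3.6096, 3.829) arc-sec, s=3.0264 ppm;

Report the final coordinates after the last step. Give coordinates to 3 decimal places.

X=-2797783.331 m, Y=-1150851.089 m, Z=5595137.387 m

start: φ=61.767141°, λ=-157.645364°, h=603.677 m
→ ECEF (a=6378137.000, f=1/298.257223563): X=-2798007.7203, Y=-1150664.7313, Z=5596817.4639
→ Helmert 7p (PV): X=-2797421.3877, Y=-1150264.3642, Z=5596551.1225
→ Helmert 7p (PV): X=-2797097.1571, Y=-1150866.6070, Z=5596239.4511
→ Helmert 7p (PV): X=-2797126.6905, Y=-1150411.5839, Z=5595711.9531
→ Helmert 7p (PV): X=-2797783.3313, Y=-1150851.0891, Z=5595137.3865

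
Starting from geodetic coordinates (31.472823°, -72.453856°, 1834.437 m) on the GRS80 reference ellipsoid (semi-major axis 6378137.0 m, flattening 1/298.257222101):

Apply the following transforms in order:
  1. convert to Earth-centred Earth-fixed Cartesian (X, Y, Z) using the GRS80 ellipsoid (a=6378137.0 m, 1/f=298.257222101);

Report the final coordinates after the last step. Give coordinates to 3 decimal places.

X=1641937.964 m, Y=-5192975.184 m, Z=3311675.109 m

start: φ=31.472823°, λ=-72.453856°, h=1834.437 m
→ ECEF (a=6378137.000, f=1/298.257222101): X=1641937.9645, Y=-5192975.1841, Z=3311675.1087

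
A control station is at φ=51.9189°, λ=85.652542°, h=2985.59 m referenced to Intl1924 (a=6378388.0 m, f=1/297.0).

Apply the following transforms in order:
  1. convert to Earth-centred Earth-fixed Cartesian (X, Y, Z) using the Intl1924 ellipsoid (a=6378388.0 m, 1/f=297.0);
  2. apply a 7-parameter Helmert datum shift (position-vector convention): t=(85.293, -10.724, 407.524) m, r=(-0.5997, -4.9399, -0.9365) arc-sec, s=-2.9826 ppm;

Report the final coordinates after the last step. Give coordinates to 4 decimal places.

start: φ=51.918900°, λ=85.652542°, h=2985.590 m
→ ECEF (a=6378388.000, f=1/297.0): X=298981.0834, Y=3932750.1816, Z=4999691.1376
→ Helmert 7p (PV): X=298963.6016, Y=3932740.9066, Z=5000079.4757

X=298963.6016 m, Y=3932740.9066 m, Z=5000079.4757 m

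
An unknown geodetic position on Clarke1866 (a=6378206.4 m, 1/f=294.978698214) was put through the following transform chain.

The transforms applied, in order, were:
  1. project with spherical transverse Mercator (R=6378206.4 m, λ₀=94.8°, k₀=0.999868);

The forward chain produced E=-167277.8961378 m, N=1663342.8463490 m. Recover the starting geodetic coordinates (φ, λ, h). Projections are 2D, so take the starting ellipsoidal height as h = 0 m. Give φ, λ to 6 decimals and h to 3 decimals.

start: E=-167277.8961, N=1663342.8463 m
→ tm⁻¹: φ=14.93861400°, λ=93.24473100°

φ=14.938614°, λ=93.244731°, h=0.000 m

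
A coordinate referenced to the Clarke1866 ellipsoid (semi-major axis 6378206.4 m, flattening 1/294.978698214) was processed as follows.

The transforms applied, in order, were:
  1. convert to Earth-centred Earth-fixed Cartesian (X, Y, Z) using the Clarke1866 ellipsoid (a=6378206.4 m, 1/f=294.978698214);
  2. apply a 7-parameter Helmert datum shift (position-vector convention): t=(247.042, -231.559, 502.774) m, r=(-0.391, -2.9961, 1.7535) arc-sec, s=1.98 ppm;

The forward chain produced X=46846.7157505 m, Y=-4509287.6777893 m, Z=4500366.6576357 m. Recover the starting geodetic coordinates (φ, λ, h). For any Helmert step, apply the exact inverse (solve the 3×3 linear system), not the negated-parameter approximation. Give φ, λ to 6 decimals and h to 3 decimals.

φ=45.134365°, λ=-89.407545°, h=3039.301 m

start: X=46846.7158, Y=-4509287.6778, Z=4500366.6576 m
→ Helmert⁻¹: X=46626.6116, Y=-4509056.1173, Z=4499845.7492
→ geod (Bowring, a=6378206.400): φ=45.13436500°, λ=-89.40754500°, h=3039.3010 m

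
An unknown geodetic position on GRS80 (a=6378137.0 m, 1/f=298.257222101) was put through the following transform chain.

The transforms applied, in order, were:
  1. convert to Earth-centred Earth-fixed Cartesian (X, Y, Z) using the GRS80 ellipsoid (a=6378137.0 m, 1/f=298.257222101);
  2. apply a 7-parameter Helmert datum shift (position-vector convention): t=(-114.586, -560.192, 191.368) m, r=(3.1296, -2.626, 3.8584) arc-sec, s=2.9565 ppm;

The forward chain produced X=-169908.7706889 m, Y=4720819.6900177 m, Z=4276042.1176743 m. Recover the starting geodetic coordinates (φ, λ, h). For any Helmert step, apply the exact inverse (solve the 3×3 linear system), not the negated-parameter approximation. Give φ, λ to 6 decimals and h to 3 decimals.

start: X=-169908.7707, Y=4720819.6900, Z=4276042.1177 m
→ Helmert⁻¹: X=-169650.9276, Y=4721433.9719, Z=4275768.6310
→ geod (Bowring, a=6378137.000): φ=42.33727700°, λ=92.05787100°, h=3560.3630 m

φ=42.337277°, λ=92.057871°, h=3560.363 m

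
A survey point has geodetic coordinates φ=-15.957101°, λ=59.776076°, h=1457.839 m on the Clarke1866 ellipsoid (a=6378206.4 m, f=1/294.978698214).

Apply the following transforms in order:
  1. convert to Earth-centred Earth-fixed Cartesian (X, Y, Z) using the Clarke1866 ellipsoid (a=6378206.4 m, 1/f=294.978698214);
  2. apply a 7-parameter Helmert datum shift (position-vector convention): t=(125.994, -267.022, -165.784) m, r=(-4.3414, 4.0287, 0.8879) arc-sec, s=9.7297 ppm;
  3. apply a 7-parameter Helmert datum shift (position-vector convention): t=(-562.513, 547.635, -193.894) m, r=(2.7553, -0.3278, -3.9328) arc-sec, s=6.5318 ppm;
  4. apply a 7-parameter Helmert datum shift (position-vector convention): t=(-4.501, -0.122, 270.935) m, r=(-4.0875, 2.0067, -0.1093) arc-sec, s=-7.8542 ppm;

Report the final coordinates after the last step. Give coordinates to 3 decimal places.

start: φ=-15.957101°, λ=59.776076°, h=1457.839 m
→ ECEF (a=6378206.400, f=1/294.978698214): X=3088447.9746, Y=5301391.9685, Z=-1742458.6291
→ Helmert 7p (PV): X=3088547.1639, Y=5301153.1472, Z=-1742813.2731
→ Helmert 7p (PV): X=3088108.6708, Y=5301699.8001, Z=-1742942.8288
→ Helmert 7p (PV): X=3088065.7680, Y=5301621.8619, Z=-1742793.3093

X=3088065.768 m, Y=5301621.862 m, Z=-1742793.309 m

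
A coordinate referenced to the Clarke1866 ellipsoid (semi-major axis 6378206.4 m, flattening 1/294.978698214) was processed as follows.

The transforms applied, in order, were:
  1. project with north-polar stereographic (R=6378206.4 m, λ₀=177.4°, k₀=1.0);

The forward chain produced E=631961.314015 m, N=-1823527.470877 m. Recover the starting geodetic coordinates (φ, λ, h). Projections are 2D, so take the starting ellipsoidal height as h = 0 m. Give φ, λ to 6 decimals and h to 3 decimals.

φ=72.793823°, λ=-163.485740°, h=0.000 m

start: E=631961.3140, N=-1823527.4709 m
→ stereo⁻¹: φ=72.79382300°, λ=-163.48574000°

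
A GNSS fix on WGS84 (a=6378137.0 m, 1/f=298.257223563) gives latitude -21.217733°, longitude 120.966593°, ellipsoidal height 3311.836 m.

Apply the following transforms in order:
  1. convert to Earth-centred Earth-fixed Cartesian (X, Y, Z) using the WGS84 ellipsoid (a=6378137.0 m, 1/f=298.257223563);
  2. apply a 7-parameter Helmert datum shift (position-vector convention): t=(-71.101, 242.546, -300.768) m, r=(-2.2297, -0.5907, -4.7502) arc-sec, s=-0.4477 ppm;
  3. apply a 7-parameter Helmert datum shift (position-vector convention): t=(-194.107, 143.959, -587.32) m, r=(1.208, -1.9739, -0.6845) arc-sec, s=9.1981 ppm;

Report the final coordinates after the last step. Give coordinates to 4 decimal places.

start: φ=-21.217733°, λ=120.966593°, h=3311.836 m
→ ECEF (a=6378137.000, f=1/298.257223563): X=-3062258.9913, Y=5103192.3244, Z=-2295083.0255
→ Helmert 7p (PV): X=-3062204.6242, Y=5103478.2987, Z=-2295446.7006
→ Helmert 7p (PV): X=-3062387.9943, Y=5103692.8057, Z=-2296054.5501

X=-3062387.9943 m, Y=5103692.8057 m, Z=-2296054.5501 m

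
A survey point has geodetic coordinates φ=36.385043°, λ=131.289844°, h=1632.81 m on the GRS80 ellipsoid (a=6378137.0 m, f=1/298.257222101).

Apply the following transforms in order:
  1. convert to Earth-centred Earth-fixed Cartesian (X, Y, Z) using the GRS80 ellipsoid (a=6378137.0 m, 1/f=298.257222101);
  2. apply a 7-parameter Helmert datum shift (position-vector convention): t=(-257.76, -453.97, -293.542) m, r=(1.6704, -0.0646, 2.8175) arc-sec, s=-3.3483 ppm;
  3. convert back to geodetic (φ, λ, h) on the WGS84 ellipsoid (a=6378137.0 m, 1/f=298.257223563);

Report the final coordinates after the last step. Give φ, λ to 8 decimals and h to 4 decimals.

φ=36.38416579°, λ=131.29635677°, h=1299.8127 m

start: φ=36.385043°, λ=131.289844°, h=1632.810 m
→ ECEF (a=6378137.000, f=1/298.257222101): X=-3393099.1968, Y=3863664.7680, Z=3763641.1725
→ Helmert 7p (PV): X=-3393399.5505, Y=3863121.0339, Z=3763365.2551
→ geod (Bowring, a=6378137.000): φ=36.38416579°, λ=131.29635677°, h=1299.8127 m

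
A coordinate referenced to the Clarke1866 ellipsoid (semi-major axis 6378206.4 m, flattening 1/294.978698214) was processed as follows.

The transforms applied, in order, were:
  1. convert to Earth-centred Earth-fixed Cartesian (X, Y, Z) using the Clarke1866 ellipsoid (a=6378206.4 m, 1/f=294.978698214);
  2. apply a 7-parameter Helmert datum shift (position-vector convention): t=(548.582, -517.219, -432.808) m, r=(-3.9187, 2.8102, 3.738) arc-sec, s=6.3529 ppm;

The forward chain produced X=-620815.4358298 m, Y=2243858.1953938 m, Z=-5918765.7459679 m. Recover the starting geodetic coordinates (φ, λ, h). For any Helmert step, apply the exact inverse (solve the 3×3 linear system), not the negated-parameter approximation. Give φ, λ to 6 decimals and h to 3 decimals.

start: X=-620815.4358, Y=2243858.1954, Z=-5918765.7460 m
→ Helmert⁻¹: X=-621238.7633, Y=2244484.8519, Z=-5918261.1619
→ geod (Bowring, a=6378206.400): φ=-68.65230400°, λ=105.47126700°, h=519.0920 m

φ=-68.652304°, λ=105.471267°, h=519.092 m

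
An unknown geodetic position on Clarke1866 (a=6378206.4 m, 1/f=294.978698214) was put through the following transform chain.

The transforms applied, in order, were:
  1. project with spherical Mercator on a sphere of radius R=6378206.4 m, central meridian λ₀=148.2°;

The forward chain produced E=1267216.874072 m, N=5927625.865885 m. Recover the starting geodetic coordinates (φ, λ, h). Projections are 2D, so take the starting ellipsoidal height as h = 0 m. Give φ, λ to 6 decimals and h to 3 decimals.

φ=46.911014°, λ=159.583479°, h=0.000 m

start: E=1267216.8741, N=5927625.8659 m
→ merc⁻¹: φ=46.91101400°, λ=159.58347900°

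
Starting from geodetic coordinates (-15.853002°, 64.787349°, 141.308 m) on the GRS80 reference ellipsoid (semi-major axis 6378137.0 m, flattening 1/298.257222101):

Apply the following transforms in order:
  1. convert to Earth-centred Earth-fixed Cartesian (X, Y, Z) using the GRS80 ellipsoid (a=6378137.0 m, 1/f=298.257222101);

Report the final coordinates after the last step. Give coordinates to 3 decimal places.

start: φ=-15.853002°, λ=64.787349°, h=141.308 m
→ ECEF (a=6378137.000, f=1/298.257222101): X=2614326.4377, Y=5552543.8274, Z=-1731124.5119

X=2614326.438 m, Y=5552543.827 m, Z=-1731124.512 m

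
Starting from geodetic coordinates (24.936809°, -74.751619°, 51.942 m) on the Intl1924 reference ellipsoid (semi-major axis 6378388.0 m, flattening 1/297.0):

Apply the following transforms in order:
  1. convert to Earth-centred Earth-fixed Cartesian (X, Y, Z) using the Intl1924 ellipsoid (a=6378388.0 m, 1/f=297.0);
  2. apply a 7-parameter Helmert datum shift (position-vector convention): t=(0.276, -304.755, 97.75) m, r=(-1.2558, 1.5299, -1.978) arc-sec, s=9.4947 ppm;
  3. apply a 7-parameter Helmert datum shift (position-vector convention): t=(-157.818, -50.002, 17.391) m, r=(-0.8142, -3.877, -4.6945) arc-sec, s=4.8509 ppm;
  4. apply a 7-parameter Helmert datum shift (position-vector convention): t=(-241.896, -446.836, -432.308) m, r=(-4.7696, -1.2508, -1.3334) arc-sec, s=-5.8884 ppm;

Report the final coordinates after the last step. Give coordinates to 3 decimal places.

start: φ=24.936809°, λ=-74.751619°, h=51.942 m
→ ECEF (a=6378388.000, f=1/297.0): X=1522071.7994, Y=-5583516.4315, Z=2672786.5263
→ Helmert 7p (PV): X=1522052.8075, Y=-5583872.5237, Z=2672932.3584
→ Helmert 7p (PV): X=1521725.0443, Y=-5583973.7029, Z=2673013.3661
→ Helmert 7p (PV): X=1521421.8812, Y=-5584335.6858, Z=2672703.6674

X=1521421.881 m, Y=-5584335.686 m, Z=2672703.667 m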